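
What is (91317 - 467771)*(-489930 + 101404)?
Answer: 146262166804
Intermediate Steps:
(91317 - 467771)*(-489930 + 101404) = -376454*(-388526) = 146262166804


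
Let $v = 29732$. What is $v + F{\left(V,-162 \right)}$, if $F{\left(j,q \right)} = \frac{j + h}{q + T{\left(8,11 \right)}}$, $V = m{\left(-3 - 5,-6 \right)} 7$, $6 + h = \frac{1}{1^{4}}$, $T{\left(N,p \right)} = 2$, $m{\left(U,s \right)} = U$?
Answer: $\frac{4757181}{160} \approx 29732.0$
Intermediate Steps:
$h = -5$ ($h = -6 + \frac{1}{1^{4}} = -6 + 1^{-1} = -6 + 1 = -5$)
$V = -56$ ($V = \left(-3 - 5\right) 7 = \left(-8\right) 7 = -56$)
$F{\left(j,q \right)} = \frac{-5 + j}{2 + q}$ ($F{\left(j,q \right)} = \frac{j - 5}{q + 2} = \frac{-5 + j}{2 + q}$)
$v + F{\left(V,-162 \right)} = 29732 + \frac{-5 - 56}{2 - 162} = 29732 + \frac{1}{-160} \left(-61\right) = 29732 - - \frac{61}{160} = 29732 + \frac{61}{160} = \frac{4757181}{160}$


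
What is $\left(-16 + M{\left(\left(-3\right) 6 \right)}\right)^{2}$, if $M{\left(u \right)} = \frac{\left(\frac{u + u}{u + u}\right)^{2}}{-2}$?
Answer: $\frac{1089}{4} \approx 272.25$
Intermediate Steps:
$M{\left(u \right)} = - \frac{1}{2}$ ($M{\left(u \right)} = \left(\frac{2 u}{2 u}\right)^{2} \left(- \frac{1}{2}\right) = \left(2 u \frac{1}{2 u}\right)^{2} \left(- \frac{1}{2}\right) = 1^{2} \left(- \frac{1}{2}\right) = 1 \left(- \frac{1}{2}\right) = - \frac{1}{2}$)
$\left(-16 + M{\left(\left(-3\right) 6 \right)}\right)^{2} = \left(-16 - \frac{1}{2}\right)^{2} = \left(- \frac{33}{2}\right)^{2} = \frac{1089}{4}$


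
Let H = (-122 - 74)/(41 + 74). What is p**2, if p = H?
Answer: 38416/13225 ≈ 2.9048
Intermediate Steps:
H = -196/115 ≈ -1.7043
p = -196/115 ≈ -1.7043
p**2 = (-196/115)**2 = 38416/13225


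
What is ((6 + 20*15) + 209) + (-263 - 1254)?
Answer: -1002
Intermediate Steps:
((6 + 20*15) + 209) + (-263 - 1254) = ((6 + 300) + 209) - 1517 = (306 + 209) - 1517 = 515 - 1517 = -1002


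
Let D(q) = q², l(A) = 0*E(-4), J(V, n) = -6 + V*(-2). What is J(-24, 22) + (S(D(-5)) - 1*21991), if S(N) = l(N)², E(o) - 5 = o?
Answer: -21949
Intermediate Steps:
E(o) = 5 + o
J(V, n) = -6 - 2*V
l(A) = 0 (l(A) = 0*(5 - 4) = 0*1 = 0)
S(N) = 0 (S(N) = 0² = 0)
J(-24, 22) + (S(D(-5)) - 1*21991) = (-6 - 2*(-24)) + (0 - 1*21991) = (-6 + 48) + (0 - 21991) = 42 - 21991 = -21949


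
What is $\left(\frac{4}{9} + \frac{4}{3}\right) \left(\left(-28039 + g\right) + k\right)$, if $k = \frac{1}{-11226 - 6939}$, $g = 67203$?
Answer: $\frac{11382624944}{163485} \approx 69625.0$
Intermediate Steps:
$k = - \frac{1}{18165}$ ($k = \frac{1}{-18165} = - \frac{1}{18165} \approx -5.5051 \cdot 10^{-5}$)
$\left(\frac{4}{9} + \frac{4}{3}\right) \left(\left(-28039 + g\right) + k\right) = \left(\frac{4}{9} + \frac{4}{3}\right) \left(\left(-28039 + 67203\right) - \frac{1}{18165}\right) = \left(4 \cdot \frac{1}{9} + 4 \cdot \frac{1}{3}\right) \left(39164 - \frac{1}{18165}\right) = \left(\frac{4}{9} + \frac{4}{3}\right) \frac{711414059}{18165} = \frac{16}{9} \cdot \frac{711414059}{18165} = \frac{11382624944}{163485}$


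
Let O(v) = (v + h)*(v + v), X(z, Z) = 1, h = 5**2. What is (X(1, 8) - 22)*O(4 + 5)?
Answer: -12852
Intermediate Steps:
h = 25
O(v) = 2*v*(25 + v) (O(v) = (v + 25)*(v + v) = (25 + v)*(2*v) = 2*v*(25 + v))
(X(1, 8) - 22)*O(4 + 5) = (1 - 22)*(2*(4 + 5)*(25 + (4 + 5))) = -42*9*(25 + 9) = -42*9*34 = -21*612 = -12852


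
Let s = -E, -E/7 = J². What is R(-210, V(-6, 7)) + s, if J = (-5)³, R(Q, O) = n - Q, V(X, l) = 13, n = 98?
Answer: 109683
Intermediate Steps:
R(Q, O) = 98 - Q
J = -125
E = -109375 (E = -7*(-125)² = -7*15625 = -109375)
s = 109375 (s = -1*(-109375) = 109375)
R(-210, V(-6, 7)) + s = (98 - 1*(-210)) + 109375 = (98 + 210) + 109375 = 308 + 109375 = 109683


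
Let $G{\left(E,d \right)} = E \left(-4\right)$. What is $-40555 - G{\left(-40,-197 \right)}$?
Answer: $-40715$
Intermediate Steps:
$G{\left(E,d \right)} = - 4 E$
$-40555 - G{\left(-40,-197 \right)} = -40555 - \left(-4\right) \left(-40\right) = -40555 - 160 = -40715$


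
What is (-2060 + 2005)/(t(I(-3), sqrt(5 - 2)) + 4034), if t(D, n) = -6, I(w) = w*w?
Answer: -55/4028 ≈ -0.013654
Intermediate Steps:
I(w) = w**2
(-2060 + 2005)/(t(I(-3), sqrt(5 - 2)) + 4034) = (-2060 + 2005)/(-6 + 4034) = -55/4028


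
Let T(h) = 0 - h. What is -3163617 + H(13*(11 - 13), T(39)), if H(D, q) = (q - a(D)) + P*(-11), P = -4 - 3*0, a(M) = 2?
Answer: -3163614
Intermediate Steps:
T(h) = -h
P = -4 (P = -4 + 0 = -4)
H(D, q) = 42 + q (H(D, q) = (q - 1*2) - 4*(-11) = (q - 2) + 44 = (-2 + q) + 44 = 42 + q)
-3163617 + H(13*(11 - 13), T(39)) = -3163617 + (42 - 1*39) = -3163617 + (42 - 39) = -3163617 + 3 = -3163614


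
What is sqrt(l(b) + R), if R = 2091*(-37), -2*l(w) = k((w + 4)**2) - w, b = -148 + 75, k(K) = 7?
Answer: I*sqrt(77407) ≈ 278.22*I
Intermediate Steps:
b = -73
l(w) = -7/2 + w/2 (l(w) = -(7 - w)/2 = -7/2 + w/2)
R = -77367
sqrt(l(b) + R) = sqrt((-7/2 + (1/2)*(-73)) - 77367) = sqrt((-7/2 - 73/2) - 77367) = sqrt(-40 - 77367) = sqrt(-77407) = I*sqrt(77407)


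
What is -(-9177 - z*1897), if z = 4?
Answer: 16765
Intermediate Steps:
-(-9177 - z*1897) = -(-9177 - 4*1897) = -(-9177 - 1*7588) = -(-9177 - 7588) = -1*(-16765) = 16765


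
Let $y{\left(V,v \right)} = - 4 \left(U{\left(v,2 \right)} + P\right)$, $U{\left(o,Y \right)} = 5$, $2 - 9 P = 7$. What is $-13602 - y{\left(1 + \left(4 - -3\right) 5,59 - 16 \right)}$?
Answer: $- \frac{122258}{9} \approx -13584.0$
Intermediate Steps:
$P = - \frac{5}{9}$ ($P = \frac{2}{9} - \frac{7}{9} = - \frac{5}{9} \approx -0.55556$)
$y{\left(V,v \right)} = - \frac{160}{9}$ ($y{\left(V,v \right)} = - 4 \left(5 - \frac{5}{9}\right) = \left(-4\right) \frac{40}{9} = - \frac{160}{9}$)
$-13602 - y{\left(1 + \left(4 - -3\right) 5,59 - 16 \right)} = -13602 - - \frac{160}{9} = -13602 + \frac{160}{9} = - \frac{122258}{9}$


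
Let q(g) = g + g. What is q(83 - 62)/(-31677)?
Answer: -14/10559 ≈ -0.0013259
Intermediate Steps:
q(g) = 2*g
q(83 - 62)/(-31677) = (2*(83 - 62))/(-31677) = (2*21)*(-1/31677) = 42*(-1/31677) = -14/10559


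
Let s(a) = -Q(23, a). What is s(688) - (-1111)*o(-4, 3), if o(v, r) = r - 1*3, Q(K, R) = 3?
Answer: -3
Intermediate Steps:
o(v, r) = -3 + r (o(v, r) = r - 3 = -3 + r)
s(a) = -3 (s(a) = -1*3 = -3)
s(688) - (-1111)*o(-4, 3) = -3 - (-1111)*(-3 + 3) = -3 - (-1111)*0 = -3 - 1*0 = -3 + 0 = -3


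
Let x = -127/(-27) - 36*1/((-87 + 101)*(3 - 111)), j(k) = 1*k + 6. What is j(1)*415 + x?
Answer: 1099877/378 ≈ 2909.7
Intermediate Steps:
j(k) = 6 + k (j(k) = k + 6 = 6 + k)
x = 1787/378 (x = -127*(-1/27) - 36/(14*(-108)) = 127/27 - 36/(-1512) = 127/27 - 36*(-1/1512) = 127/27 + 1/42 = 1787/378 ≈ 4.7275)
j(1)*415 + x = (6 + 1)*415 + 1787/378 = 7*415 + 1787/378 = 2905 + 1787/378 = 1099877/378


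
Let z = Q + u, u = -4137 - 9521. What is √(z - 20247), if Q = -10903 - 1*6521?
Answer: I*√51329 ≈ 226.56*I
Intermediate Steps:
Q = -17424 (Q = -10903 - 6521 = -17424)
u = -13658
z = -31082 (z = -17424 - 13658 = -31082)
√(z - 20247) = √(-31082 - 20247) = √(-51329) = I*√51329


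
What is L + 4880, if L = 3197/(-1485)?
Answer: 7243603/1485 ≈ 4877.8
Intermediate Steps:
L = -3197/1485 (L = 3197*(-1/1485) = -3197/1485 ≈ -2.1529)
L + 4880 = -3197/1485 + 4880 = 7243603/1485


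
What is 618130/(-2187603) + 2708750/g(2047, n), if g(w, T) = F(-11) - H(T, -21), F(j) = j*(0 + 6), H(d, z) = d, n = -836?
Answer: 53865396965/15313221 ≈ 3517.6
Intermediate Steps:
F(j) = 6*j (F(j) = j*6 = 6*j)
g(w, T) = -66 - T (g(w, T) = 6*(-11) - T = -66 - T)
618130/(-2187603) + 2708750/g(2047, n) = 618130/(-2187603) + 2708750/(-66 - 1*(-836)) = 618130*(-1/2187603) + 2708750/(-66 + 836) = -618130/2187603 + 2708750/770 = -618130/2187603 + 2708750*(1/770) = -618130/2187603 + 24625/7 = 53865396965/15313221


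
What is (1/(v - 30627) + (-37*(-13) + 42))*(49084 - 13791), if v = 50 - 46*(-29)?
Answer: 539774247784/29243 ≈ 1.8458e+7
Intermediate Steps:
v = 1384 (v = 50 + 1334 = 1384)
(1/(v - 30627) + (-37*(-13) + 42))*(49084 - 13791) = (1/(1384 - 30627) + (-37*(-13) + 42))*(49084 - 13791) = (1/(-29243) + (481 + 42))*35293 = (-1/29243 + 523)*35293 = (15294088/29243)*35293 = 539774247784/29243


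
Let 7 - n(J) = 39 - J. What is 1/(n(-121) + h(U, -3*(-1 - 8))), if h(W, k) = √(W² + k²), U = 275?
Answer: 153/52945 + √76354/52945 ≈ 0.0081088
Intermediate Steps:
n(J) = -32 + J (n(J) = 7 - (39 - J) = 7 + (-39 + J) = -32 + J)
1/(n(-121) + h(U, -3*(-1 - 8))) = 1/((-32 - 121) + √(275² + (-3*(-1 - 8))²)) = 1/(-153 + √(75625 + (-3*(-9))²)) = 1/(-153 + √(75625 + 27²)) = 1/(-153 + √(75625 + 729)) = 1/(-153 + √76354)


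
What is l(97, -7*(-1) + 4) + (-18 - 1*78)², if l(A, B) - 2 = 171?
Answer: 9389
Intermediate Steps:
l(A, B) = 173 (l(A, B) = 2 + 171 = 173)
l(97, -7*(-1) + 4) + (-18 - 1*78)² = 173 + (-18 - 1*78)² = 173 + (-18 - 78)² = 173 + (-96)² = 173 + 9216 = 9389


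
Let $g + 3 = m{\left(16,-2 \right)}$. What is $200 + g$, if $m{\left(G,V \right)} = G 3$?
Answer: $245$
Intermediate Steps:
$m{\left(G,V \right)} = 3 G$
$g = 45$ ($g = -3 + 3 \cdot 16 = -3 + 48 = 45$)
$200 + g = 200 + 45 = 245$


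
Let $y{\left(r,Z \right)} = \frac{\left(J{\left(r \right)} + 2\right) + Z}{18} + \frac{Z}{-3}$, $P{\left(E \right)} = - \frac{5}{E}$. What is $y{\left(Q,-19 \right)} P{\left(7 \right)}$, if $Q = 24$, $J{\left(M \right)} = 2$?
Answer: $- \frac{55}{14} \approx -3.9286$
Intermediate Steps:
$y{\left(r,Z \right)} = \frac{2}{9} - \frac{5 Z}{18}$ ($y{\left(r,Z \right)} = \frac{\left(2 + 2\right) + Z}{18} + \frac{Z}{-3} = \left(4 + Z\right) \frac{1}{18} + Z \left(- \frac{1}{3}\right) = \left(\frac{2}{9} + \frac{Z}{18}\right) - \frac{Z}{3} = \frac{2}{9} - \frac{5 Z}{18}$)
$y{\left(Q,-19 \right)} P{\left(7 \right)} = \left(\frac{2}{9} - - \frac{95}{18}\right) \left(- \frac{5}{7}\right) = \left(\frac{2}{9} + \frac{95}{18}\right) \left(\left(-5\right) \frac{1}{7}\right) = \frac{11}{2} \left(- \frac{5}{7}\right) = - \frac{55}{14}$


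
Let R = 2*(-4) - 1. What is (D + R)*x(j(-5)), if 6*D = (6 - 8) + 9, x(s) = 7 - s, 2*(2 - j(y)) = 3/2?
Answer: -1081/24 ≈ -45.042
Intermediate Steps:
j(y) = 5/4 (j(y) = 2 - 3/(2*2) = 2 - 1/2*3/2 = 2 - 3/4 = 5/4)
R = -9 (R = -8 - 1 = -9)
D = 7/6 (D = ((6 - 8) + 9)/6 = (-2 + 9)/6 = (1/6)*7 = 7/6 ≈ 1.1667)
(D + R)*x(j(-5)) = (7/6 - 9)*(7 - 1*5/4) = -47*(7 - 5/4)/6 = -47/6*23/4 = -1081/24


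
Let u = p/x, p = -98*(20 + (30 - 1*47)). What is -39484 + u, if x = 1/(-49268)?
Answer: 14445308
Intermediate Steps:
p = -294 (p = -98*(20 + (30 - 47)) = -98*(20 - 17) = -98*3 = -294)
x = -1/49268 ≈ -2.0297e-5
u = 14484792 (u = -294/(-1/49268) = -294*(-49268) = 14484792)
-39484 + u = -39484 + 14484792 = 14445308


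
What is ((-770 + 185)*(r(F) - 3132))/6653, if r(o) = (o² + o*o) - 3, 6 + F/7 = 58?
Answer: -153186345/6653 ≈ -23025.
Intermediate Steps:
F = 364 (F = -42 + 7*58 = -42 + 406 = 364)
r(o) = -3 + 2*o² (r(o) = (o² + o²) - 3 = 2*o² - 3 = -3 + 2*o²)
((-770 + 185)*(r(F) - 3132))/6653 = ((-770 + 185)*((-3 + 2*364²) - 3132))/6653 = -585*((-3 + 2*132496) - 3132)*(1/6653) = -585*((-3 + 264992) - 3132)*(1/6653) = -585*(264989 - 3132)*(1/6653) = -585*261857*(1/6653) = -153186345*1/6653 = -153186345/6653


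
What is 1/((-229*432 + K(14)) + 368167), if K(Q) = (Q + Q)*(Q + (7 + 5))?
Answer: 1/269967 ≈ 3.7042e-6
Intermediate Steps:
K(Q) = 2*Q*(12 + Q) (K(Q) = (2*Q)*(Q + 12) = (2*Q)*(12 + Q) = 2*Q*(12 + Q))
1/((-229*432 + K(14)) + 368167) = 1/((-229*432 + 2*14*(12 + 14)) + 368167) = 1/((-98928 + 2*14*26) + 368167) = 1/((-98928 + 728) + 368167) = 1/(-98200 + 368167) = 1/269967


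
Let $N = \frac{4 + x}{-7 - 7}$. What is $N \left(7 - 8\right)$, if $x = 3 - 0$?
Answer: $\frac{1}{2} \approx 0.5$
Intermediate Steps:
$x = 3$ ($x = 3 + 0 = 3$)
$N = - \frac{1}{2}$ ($N = \frac{4 + 3}{-7 - 7} = \frac{7}{-14} = 7 \left(- \frac{1}{14}\right) = - \frac{1}{2} \approx -0.5$)
$N \left(7 - 8\right) = - \frac{7 - 8}{2} = \left(- \frac{1}{2}\right) \left(-1\right) = \frac{1}{2}$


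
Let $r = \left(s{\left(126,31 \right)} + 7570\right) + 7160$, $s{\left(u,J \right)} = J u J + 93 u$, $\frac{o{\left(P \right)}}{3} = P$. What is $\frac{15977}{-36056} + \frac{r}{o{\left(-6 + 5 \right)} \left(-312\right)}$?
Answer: $\frac{221022143}{1406184} \approx 157.18$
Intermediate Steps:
$o{\left(P \right)} = 3 P$
$s{\left(u,J \right)} = 93 u + u J^{2}$ ($s{\left(u,J \right)} = u J^{2} + 93 u = 93 u + u J^{2}$)
$r = 147534$ ($r = \left(126 \left(93 + 31^{2}\right) + 7570\right) + 7160 = \left(126 \left(93 + 961\right) + 7570\right) + 7160 = \left(126 \cdot 1054 + 7570\right) + 7160 = \left(132804 + 7570\right) + 7160 = 140374 + 7160 = 147534$)
$\frac{15977}{-36056} + \frac{r}{o{\left(-6 + 5 \right)} \left(-312\right)} = \frac{15977}{-36056} + \frac{147534}{3 \left(-6 + 5\right) \left(-312\right)} = 15977 \left(- \frac{1}{36056}\right) + \frac{147534}{3 \left(-1\right) \left(-312\right)} = - \frac{15977}{36056} + \frac{147534}{\left(-3\right) \left(-312\right)} = - \frac{15977}{36056} + \frac{147534}{936} = - \frac{15977}{36056} + 147534 \cdot \frac{1}{936} = - \frac{15977}{36056} + \frac{24589}{156} = \frac{221022143}{1406184}$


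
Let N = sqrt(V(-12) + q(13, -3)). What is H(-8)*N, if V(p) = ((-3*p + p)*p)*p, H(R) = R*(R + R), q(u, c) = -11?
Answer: 128*sqrt(3445) ≈ 7512.8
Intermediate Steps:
H(R) = 2*R**2 (H(R) = R*(2*R) = 2*R**2)
V(p) = -2*p**3 (V(p) = ((-2*p)*p)*p = (-2*p**2)*p = -2*p**3)
N = sqrt(3445) (N = sqrt(-2*(-12)**3 - 11) = sqrt(-2*(-1728) - 11) = sqrt(3456 - 11) = sqrt(3445) ≈ 58.694)
H(-8)*N = (2*(-8)**2)*sqrt(3445) = (2*64)*sqrt(3445) = 128*sqrt(3445)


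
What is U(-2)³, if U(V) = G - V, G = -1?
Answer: 1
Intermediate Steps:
U(V) = -1 - V
U(-2)³ = (-1 - 1*(-2))³ = (-1 + 2)³ = 1³ = 1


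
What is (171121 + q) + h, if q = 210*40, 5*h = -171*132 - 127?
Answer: 874906/5 ≈ 1.7498e+5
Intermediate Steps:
h = -22699/5 (h = (-171*132 - 127)/5 = (-22572 - 127)/5 = (⅕)*(-22699) = -22699/5 ≈ -4539.8)
q = 8400
(171121 + q) + h = (171121 + 8400) - 22699/5 = 179521 - 22699/5 = 874906/5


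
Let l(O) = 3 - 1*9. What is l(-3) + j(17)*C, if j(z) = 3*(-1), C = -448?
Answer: 1338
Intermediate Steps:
l(O) = -6 (l(O) = 3 - 9 = -6)
j(z) = -3
l(-3) + j(17)*C = -6 - 3*(-448) = -6 + 1344 = 1338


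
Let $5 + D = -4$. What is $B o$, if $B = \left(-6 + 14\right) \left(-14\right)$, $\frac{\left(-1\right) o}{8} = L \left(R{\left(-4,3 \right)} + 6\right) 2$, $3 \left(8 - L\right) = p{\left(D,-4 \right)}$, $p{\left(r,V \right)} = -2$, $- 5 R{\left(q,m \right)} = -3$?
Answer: $\frac{512512}{5} \approx 1.025 \cdot 10^{5}$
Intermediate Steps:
$D = -9$ ($D = -5 - 4 = -9$)
$R{\left(q,m \right)} = \frac{3}{5}$ ($R{\left(q,m \right)} = \left(- \frac{1}{5}\right) \left(-3\right) = \frac{3}{5}$)
$L = \frac{26}{3}$ ($L = 8 - - \frac{2}{3} = 8 + \frac{2}{3} = \frac{26}{3} \approx 8.6667$)
$o = - \frac{4576}{5}$ ($o = - 8 \frac{26 \left(\frac{3}{5} + 6\right)}{3} \cdot 2 = - 8 \cdot \frac{26}{3} \cdot \frac{33}{5} \cdot 2 = - 8 \cdot \frac{286}{5} \cdot 2 = \left(-8\right) \frac{572}{5} = - \frac{4576}{5} \approx -915.2$)
$B = -112$ ($B = 8 \left(-14\right) = -112$)
$B o = \left(-112\right) \left(- \frac{4576}{5}\right) = \frac{512512}{5}$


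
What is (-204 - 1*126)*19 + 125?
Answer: -6145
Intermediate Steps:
(-204 - 1*126)*19 + 125 = (-204 - 126)*19 + 125 = -330*19 + 125 = -6270 + 125 = -6145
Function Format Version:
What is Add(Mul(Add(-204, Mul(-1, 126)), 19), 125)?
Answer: -6145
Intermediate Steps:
Add(Mul(Add(-204, Mul(-1, 126)), 19), 125) = Add(Mul(Add(-204, -126), 19), 125) = Add(Mul(-330, 19), 125) = Add(-6270, 125) = -6145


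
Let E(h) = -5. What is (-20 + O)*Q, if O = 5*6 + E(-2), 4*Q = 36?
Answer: 45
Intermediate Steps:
Q = 9 (Q = (¼)*36 = 9)
O = 25 (O = 5*6 - 5 = 30 - 5 = 25)
(-20 + O)*Q = (-20 + 25)*9 = 5*9 = 45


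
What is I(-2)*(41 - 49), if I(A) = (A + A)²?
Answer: -128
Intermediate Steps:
I(A) = 4*A² (I(A) = (2*A)² = 4*A²)
I(-2)*(41 - 49) = (4*(-2)²)*(41 - 49) = (4*4)*(-8) = 16*(-8) = -128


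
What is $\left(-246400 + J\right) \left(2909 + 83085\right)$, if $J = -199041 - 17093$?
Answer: $-39775148796$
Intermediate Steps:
$J = -216134$ ($J = -199041 - 17093 = -216134$)
$\left(-246400 + J\right) \left(2909 + 83085\right) = \left(-246400 - 216134\right) \left(2909 + 83085\right) = \left(-462534\right) 85994 = -39775148796$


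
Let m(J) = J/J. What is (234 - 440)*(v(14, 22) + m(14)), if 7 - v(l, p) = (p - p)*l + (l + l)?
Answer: 4120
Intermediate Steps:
v(l, p) = 7 - 2*l (v(l, p) = 7 - ((p - p)*l + (l + l)) = 7 - (0*l + 2*l) = 7 - (0 + 2*l) = 7 - 2*l)
m(J) = 1
(234 - 440)*(v(14, 22) + m(14)) = (234 - 440)*((7 - 2*14) + 1) = -206*((7 - 28) + 1) = -206*(-21 + 1) = -206*(-20) = 4120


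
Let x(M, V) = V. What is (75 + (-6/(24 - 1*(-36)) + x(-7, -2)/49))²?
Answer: 1345495761/240100 ≈ 5603.9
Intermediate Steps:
(75 + (-6/(24 - 1*(-36)) + x(-7, -2)/49))² = (75 + (-6/(24 - 1*(-36)) - 2/49))² = (75 + (-6/(24 + 36) - 2*1/49))² = (75 + (-6/60 - 2/49))² = (75 + (-6*1/60 - 2/49))² = (75 + (-⅒ - 2/49))² = (75 - 69/490)² = (36681/490)² = 1345495761/240100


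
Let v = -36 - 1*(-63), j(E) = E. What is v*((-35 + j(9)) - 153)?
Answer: -4833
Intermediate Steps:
v = 27 (v = -36 + 63 = 27)
v*((-35 + j(9)) - 153) = 27*((-35 + 9) - 153) = 27*(-26 - 153) = 27*(-179) = -4833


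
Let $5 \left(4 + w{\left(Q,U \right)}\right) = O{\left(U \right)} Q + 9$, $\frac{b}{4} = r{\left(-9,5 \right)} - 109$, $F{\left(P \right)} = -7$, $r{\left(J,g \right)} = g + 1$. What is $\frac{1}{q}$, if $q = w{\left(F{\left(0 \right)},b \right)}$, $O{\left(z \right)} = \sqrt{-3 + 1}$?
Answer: $- \frac{55}{219} + \frac{35 i \sqrt{2}}{219} \approx -0.25114 + 0.22602 i$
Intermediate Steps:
$r{\left(J,g \right)} = 1 + g$
$O{\left(z \right)} = i \sqrt{2}$ ($O{\left(z \right)} = \sqrt{-2} = i \sqrt{2}$)
$b = -412$ ($b = 4 \left(\left(1 + 5\right) - 109\right) = 4 \left(6 - 109\right) = 4 \left(-103\right) = -412$)
$w{\left(Q,U \right)} = - \frac{11}{5} + \frac{i Q \sqrt{2}}{5}$ ($w{\left(Q,U \right)} = -4 + \frac{i \sqrt{2} Q + 9}{5} = -4 + \frac{i Q \sqrt{2} + 9}{5} = -4 + \frac{9 + i Q \sqrt{2}}{5} = -4 + \left(\frac{9}{5} + \frac{i Q \sqrt{2}}{5}\right) = - \frac{11}{5} + \frac{i Q \sqrt{2}}{5}$)
$q = - \frac{11}{5} - \frac{7 i \sqrt{2}}{5}$ ($q = - \frac{11}{5} + \frac{1}{5} i \left(-7\right) \sqrt{2} = - \frac{11}{5} - \frac{7 i \sqrt{2}}{5} \approx -2.2 - 1.9799 i$)
$\frac{1}{q} = \frac{1}{- \frac{11}{5} - \frac{7 i \sqrt{2}}{5}}$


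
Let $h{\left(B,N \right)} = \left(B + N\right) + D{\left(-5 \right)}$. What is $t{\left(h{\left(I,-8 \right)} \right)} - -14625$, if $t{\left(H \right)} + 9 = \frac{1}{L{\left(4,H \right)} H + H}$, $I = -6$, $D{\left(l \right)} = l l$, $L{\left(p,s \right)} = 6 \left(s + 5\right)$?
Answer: $\frac{15595273}{1067} \approx 14616.0$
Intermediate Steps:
$L{\left(p,s \right)} = 30 + 6 s$ ($L{\left(p,s \right)} = 6 \left(5 + s\right) = 30 + 6 s$)
$D{\left(l \right)} = l^{2}$
$h{\left(B,N \right)} = 25 + B + N$ ($h{\left(B,N \right)} = \left(B + N\right) + \left(-5\right)^{2} = \left(B + N\right) + 25 = 25 + B + N$)
$t{\left(H \right)} = -9 + \frac{1}{H + H \left(30 + 6 H\right)}$ ($t{\left(H \right)} = -9 + \frac{1}{\left(30 + 6 H\right) H + H} = -9 + \frac{1}{H \left(30 + 6 H\right) + H} = -9 + \frac{1}{H + H \left(30 + 6 H\right)}$)
$t{\left(h{\left(I,-8 \right)} \right)} - -14625 = \frac{1 - 279 \left(25 - 6 - 8\right) - 54 \left(25 - 6 - 8\right)^{2}}{\left(25 - 6 - 8\right) \left(31 + 6 \left(25 - 6 - 8\right)\right)} - -14625 = \frac{1 - 3069 - 54 \cdot 11^{2}}{11 \left(31 + 6 \cdot 11\right)} + 14625 = \frac{1 - 3069 - 6534}{11 \left(31 + 66\right)} + 14625 = \frac{1 - 3069 - 6534}{11 \cdot 97} + 14625 = \frac{1}{11} \cdot \frac{1}{97} \left(-9602\right) + 14625 = - \frac{9602}{1067} + 14625 = \frac{15595273}{1067}$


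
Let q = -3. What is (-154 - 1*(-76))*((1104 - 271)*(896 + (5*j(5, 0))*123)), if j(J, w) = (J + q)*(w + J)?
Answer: -457806804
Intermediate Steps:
j(J, w) = (-3 + J)*(J + w) (j(J, w) = (J - 3)*(w + J) = (-3 + J)*(J + w))
(-154 - 1*(-76))*((1104 - 271)*(896 + (5*j(5, 0))*123)) = (-154 - 1*(-76))*((1104 - 271)*(896 + (5*(5² - 3*5 - 3*0 + 5*0))*123)) = (-154 + 76)*(833*(896 + (5*(25 - 15 + 0 + 0))*123)) = -64974*(896 + (5*10)*123) = -64974*(896 + 50*123) = -64974*(896 + 6150) = -64974*7046 = -78*5869318 = -457806804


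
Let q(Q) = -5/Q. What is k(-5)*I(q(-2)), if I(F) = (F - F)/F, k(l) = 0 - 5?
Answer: 0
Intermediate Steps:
k(l) = -5
I(F) = 0 (I(F) = 0/F = 0)
k(-5)*I(q(-2)) = -5*0 = 0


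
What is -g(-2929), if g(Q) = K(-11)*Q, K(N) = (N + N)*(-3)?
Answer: 193314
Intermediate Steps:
K(N) = -6*N (K(N) = (2*N)*(-3) = -6*N)
g(Q) = 66*Q (g(Q) = (-6*(-11))*Q = 66*Q)
-g(-2929) = -66*(-2929) = -1*(-193314) = 193314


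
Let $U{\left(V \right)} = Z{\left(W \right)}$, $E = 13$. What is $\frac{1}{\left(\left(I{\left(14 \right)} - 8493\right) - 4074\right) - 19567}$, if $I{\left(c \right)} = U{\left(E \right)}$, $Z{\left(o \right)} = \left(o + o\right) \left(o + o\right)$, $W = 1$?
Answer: $- \frac{1}{32130} \approx -3.1124 \cdot 10^{-5}$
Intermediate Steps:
$Z{\left(o \right)} = 4 o^{2}$ ($Z{\left(o \right)} = 2 o 2 o = 4 o^{2}$)
$U{\left(V \right)} = 4$ ($U{\left(V \right)} = 4 \cdot 1^{2} = 4 \cdot 1 = 4$)
$I{\left(c \right)} = 4$
$\frac{1}{\left(\left(I{\left(14 \right)} - 8493\right) - 4074\right) - 19567} = \frac{1}{\left(\left(4 - 8493\right) - 4074\right) - 19567} = \frac{1}{\left(-8489 - 4074\right) - 19567} = \frac{1}{-12563 - 19567} = \frac{1}{-32130} = - \frac{1}{32130}$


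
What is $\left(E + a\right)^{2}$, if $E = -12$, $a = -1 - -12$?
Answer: $1$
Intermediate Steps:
$a = 11$ ($a = -1 + 12 = 11$)
$\left(E + a\right)^{2} = \left(-12 + 11\right)^{2} = \left(-1\right)^{2} = 1$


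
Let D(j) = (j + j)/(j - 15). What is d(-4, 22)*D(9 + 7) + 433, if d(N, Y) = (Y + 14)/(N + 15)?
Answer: 5915/11 ≈ 537.73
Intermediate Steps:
d(N, Y) = (14 + Y)/(15 + N)
D(j) = 2*j/(-15 + j) (D(j) = (2*j)/(-15 + j) = 2*j/(-15 + j))
d(-4, 22)*D(9 + 7) + 433 = ((14 + 22)/(15 - 4))*(2*(9 + 7)/(-15 + (9 + 7))) + 433 = (36/11)*(2*16/(-15 + 16)) + 433 = ((1/11)*36)*(2*16/1) + 433 = 36*(2*16*1)/11 + 433 = (36/11)*32 + 433 = 1152/11 + 433 = 5915/11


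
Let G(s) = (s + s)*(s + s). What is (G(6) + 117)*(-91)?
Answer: -23751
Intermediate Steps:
G(s) = 4*s² (G(s) = (2*s)*(2*s) = 4*s²)
(G(6) + 117)*(-91) = (4*6² + 117)*(-91) = (4*36 + 117)*(-91) = (144 + 117)*(-91) = 261*(-91) = -23751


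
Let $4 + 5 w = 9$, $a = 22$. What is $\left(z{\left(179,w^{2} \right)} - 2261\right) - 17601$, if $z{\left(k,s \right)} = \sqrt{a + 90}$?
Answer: $-19862 + 4 \sqrt{7} \approx -19851.0$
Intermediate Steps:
$w = 1$ ($w = - \frac{4}{5} + \frac{1}{5} \cdot 9 = - \frac{4}{5} + \frac{9}{5} = 1$)
$z{\left(k,s \right)} = 4 \sqrt{7}$ ($z{\left(k,s \right)} = \sqrt{22 + 90} = \sqrt{112} = 4 \sqrt{7}$)
$\left(z{\left(179,w^{2} \right)} - 2261\right) - 17601 = \left(4 \sqrt{7} - 2261\right) - 17601 = \left(-2261 + 4 \sqrt{7}\right) - 17601 = -19862 + 4 \sqrt{7}$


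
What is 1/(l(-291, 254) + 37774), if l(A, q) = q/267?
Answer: 267/10085912 ≈ 2.6473e-5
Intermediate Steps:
l(A, q) = q/267 (l(A, q) = q*(1/267) = q/267)
1/(l(-291, 254) + 37774) = 1/((1/267)*254 + 37774) = 1/(254/267 + 37774) = 1/(10085912/267) = 267/10085912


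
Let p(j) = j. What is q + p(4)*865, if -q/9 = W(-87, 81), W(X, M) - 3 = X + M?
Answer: 3487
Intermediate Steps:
W(X, M) = 3 + M + X (W(X, M) = 3 + (X + M) = 3 + (M + X) = 3 + M + X)
q = 27 (q = -9*(3 + 81 - 87) = -9*(-3) = 27)
q + p(4)*865 = 27 + 4*865 = 27 + 3460 = 3487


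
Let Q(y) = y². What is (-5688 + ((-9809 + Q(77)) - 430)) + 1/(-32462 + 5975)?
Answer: -264817027/26487 ≈ -9998.0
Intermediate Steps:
(-5688 + ((-9809 + Q(77)) - 430)) + 1/(-32462 + 5975) = (-5688 + ((-9809 + 77²) - 430)) + 1/(-32462 + 5975) = (-5688 + ((-9809 + 5929) - 430)) + 1/(-26487) = (-5688 + (-3880 - 430)) - 1/26487 = (-5688 - 4310) - 1/26487 = -9998 - 1/26487 = -264817027/26487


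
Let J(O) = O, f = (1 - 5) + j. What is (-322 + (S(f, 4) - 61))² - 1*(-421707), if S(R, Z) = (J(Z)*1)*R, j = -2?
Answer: 587356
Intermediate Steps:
f = -6 (f = (1 - 5) - 2 = -4 - 2 = -6)
S(R, Z) = R*Z (S(R, Z) = (Z*1)*R = Z*R = R*Z)
(-322 + (S(f, 4) - 61))² - 1*(-421707) = (-322 + (-6*4 - 61))² - 1*(-421707) = (-322 + (-24 - 61))² + 421707 = (-322 - 85)² + 421707 = (-407)² + 421707 = 165649 + 421707 = 587356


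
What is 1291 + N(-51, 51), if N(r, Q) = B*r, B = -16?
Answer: 2107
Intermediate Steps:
N(r, Q) = -16*r
1291 + N(-51, 51) = 1291 - 16*(-51) = 1291 + 816 = 2107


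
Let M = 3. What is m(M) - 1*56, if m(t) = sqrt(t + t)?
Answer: -56 + sqrt(6) ≈ -53.551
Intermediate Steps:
m(t) = sqrt(2)*sqrt(t) (m(t) = sqrt(2*t) = sqrt(2)*sqrt(t))
m(M) - 1*56 = sqrt(2)*sqrt(3) - 1*56 = sqrt(6) - 56 = -56 + sqrt(6)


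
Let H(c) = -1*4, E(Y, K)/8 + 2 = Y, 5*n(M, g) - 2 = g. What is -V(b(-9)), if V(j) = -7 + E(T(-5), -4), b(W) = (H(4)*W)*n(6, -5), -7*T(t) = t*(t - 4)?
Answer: 521/7 ≈ 74.429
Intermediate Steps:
n(M, g) = ⅖ + g/5
T(t) = -t*(-4 + t)/7 (T(t) = -t*(t - 4)/7 = -t*(-4 + t)/7)
E(Y, K) = -16 + 8*Y
H(c) = -4
b(W) = 12*W/5 (b(W) = (-4*W)*(⅖ + (⅕)*(-5)) = (-4*W)*(⅖ - 1) = -4*W*(-⅗) = 12*W/5)
V(j) = -521/7 (V(j) = -7 + (-16 + 8*((⅐)*(-5)*(4 - 1*(-5)))) = -7 + (-16 + 8*((⅐)*(-5)*(4 + 5))) = -7 + (-16 + 8*((⅐)*(-5)*9)) = -7 + (-16 + 8*(-45/7)) = -7 + (-16 - 360/7) = -7 - 472/7 = -521/7)
-V(b(-9)) = -1*(-521/7) = 521/7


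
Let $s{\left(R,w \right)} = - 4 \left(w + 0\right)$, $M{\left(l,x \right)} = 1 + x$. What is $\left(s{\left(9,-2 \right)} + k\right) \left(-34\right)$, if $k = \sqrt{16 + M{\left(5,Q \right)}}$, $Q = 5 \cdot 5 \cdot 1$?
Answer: $-272 - 34 \sqrt{42} \approx -492.35$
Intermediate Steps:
$Q = 25$ ($Q = 25 \cdot 1 = 25$)
$s{\left(R,w \right)} = - 4 w$
$k = \sqrt{42}$ ($k = \sqrt{16 + \left(1 + 25\right)} = \sqrt{16 + 26} = \sqrt{42} \approx 6.4807$)
$\left(s{\left(9,-2 \right)} + k\right) \left(-34\right) = \left(\left(-4\right) \left(-2\right) + \sqrt{42}\right) \left(-34\right) = \left(8 + \sqrt{42}\right) \left(-34\right) = -272 - 34 \sqrt{42}$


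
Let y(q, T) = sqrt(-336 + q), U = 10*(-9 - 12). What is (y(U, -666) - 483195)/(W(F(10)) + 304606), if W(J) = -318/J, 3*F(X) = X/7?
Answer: -2415975/1519691 + 5*I*sqrt(546)/1519691 ≈ -1.5898 + 7.688e-5*I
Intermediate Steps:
U = -210 (U = 10*(-21) = -210)
F(X) = X/21 (F(X) = (X/7)/3 = X/21)
(y(U, -666) - 483195)/(W(F(10)) + 304606) = (sqrt(-336 - 210) - 483195)/(-318/((1/21)*10) + 304606) = (sqrt(-546) - 483195)/(-318/10/21 + 304606) = (I*sqrt(546) - 483195)/(-318*21/10 + 304606) = (-483195 + I*sqrt(546))/(-3339/5 + 304606) = (-483195 + I*sqrt(546))/(1519691/5) = (-483195 + I*sqrt(546))*(5/1519691) = -2415975/1519691 + 5*I*sqrt(546)/1519691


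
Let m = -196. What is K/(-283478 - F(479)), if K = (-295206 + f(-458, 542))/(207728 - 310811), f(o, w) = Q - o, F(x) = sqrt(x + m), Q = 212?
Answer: -83494476208/8283726810127683 + 294536*sqrt(283)/8283726810127683 ≈ -1.0079e-5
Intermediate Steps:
F(x) = sqrt(-196 + x) (F(x) = sqrt(x - 196) = sqrt(-196 + x))
f(o, w) = 212 - o
K = 294536/103083 (K = (-295206 + (212 - 1*(-458)))/(207728 - 310811) = (-295206 + (212 + 458))/(-103083) = (-295206 + 670)*(-1/103083) = -294536*(-1/103083) = 294536/103083 ≈ 2.8573)
K/(-283478 - F(479)) = 294536/(103083*(-283478 - sqrt(-196 + 479))) = 294536/(103083*(-283478 - sqrt(283)))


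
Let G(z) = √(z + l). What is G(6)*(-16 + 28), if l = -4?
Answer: 12*√2 ≈ 16.971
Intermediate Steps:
G(z) = √(-4 + z) (G(z) = √(z - 4) = √(-4 + z))
G(6)*(-16 + 28) = √(-4 + 6)*(-16 + 28) = √2*12 = 12*√2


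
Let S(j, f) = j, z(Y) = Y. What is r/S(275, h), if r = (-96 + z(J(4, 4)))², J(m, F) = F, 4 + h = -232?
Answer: 8464/275 ≈ 30.778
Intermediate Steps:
h = -236 (h = -4 - 232 = -236)
r = 8464 (r = (-96 + 4)² = (-92)² = 8464)
r/S(275, h) = 8464/275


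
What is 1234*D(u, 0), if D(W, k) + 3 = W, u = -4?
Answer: -8638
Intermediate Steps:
D(W, k) = -3 + W
1234*D(u, 0) = 1234*(-3 - 4) = 1234*(-7) = -8638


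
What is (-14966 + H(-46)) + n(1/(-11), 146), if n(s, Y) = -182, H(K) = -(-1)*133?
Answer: -15015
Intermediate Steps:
H(K) = 133 (H(K) = -1*(-133) = 133)
(-14966 + H(-46)) + n(1/(-11), 146) = (-14966 + 133) - 182 = -14833 - 182 = -15015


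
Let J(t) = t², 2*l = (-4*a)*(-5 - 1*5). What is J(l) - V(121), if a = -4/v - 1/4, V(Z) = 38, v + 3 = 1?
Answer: 1187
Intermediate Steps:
v = -2 (v = -3 + 1 = -2)
a = 7/4 (a = -4/(-2) - 1/4 = -4*(-½) - 1*¼ = 2 - ¼ = 7/4 ≈ 1.7500)
l = 35 (l = ((-4*7/4)*(-5 - 1*5))/2 = (-7*(-5 - 5))/2 = (-7*(-10))/2 = (½)*70 = 35)
J(l) - V(121) = 35² - 1*38 = 1225 - 38 = 1187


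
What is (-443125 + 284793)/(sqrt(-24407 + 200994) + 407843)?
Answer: -32287298938/83167868031 + 79166*sqrt(176587)/83167868031 ≈ -0.38782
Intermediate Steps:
(-443125 + 284793)/(sqrt(-24407 + 200994) + 407843) = -158332/(sqrt(176587) + 407843) = -158332/(407843 + sqrt(176587))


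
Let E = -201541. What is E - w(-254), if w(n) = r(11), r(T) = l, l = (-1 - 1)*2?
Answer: -201537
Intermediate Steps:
l = -4 (l = -2*2 = -4)
r(T) = -4
w(n) = -4
E - w(-254) = -201541 - 1*(-4) = -201541 + 4 = -201537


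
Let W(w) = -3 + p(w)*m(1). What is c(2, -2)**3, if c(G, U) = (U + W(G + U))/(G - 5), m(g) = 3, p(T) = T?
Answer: 125/27 ≈ 4.6296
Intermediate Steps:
W(w) = -3 + 3*w (W(w) = -3 + w*3 = -3 + 3*w)
c(G, U) = (-3 + 3*G + 4*U)/(-5 + G) (c(G, U) = (U + (-3 + 3*(G + U)))/(G - 5) = (U + (-3 + (3*G + 3*U)))/(-5 + G) = (U + (-3 + 3*G + 3*U))/(-5 + G) = (-3 + 3*G + 4*U)/(-5 + G))
c(2, -2)**3 = ((-3 + 3*2 + 4*(-2))/(-5 + 2))**3 = ((-3 + 6 - 8)/(-3))**3 = (-1/3*(-5))**3 = (5/3)**3 = 125/27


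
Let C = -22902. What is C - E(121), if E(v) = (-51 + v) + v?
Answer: -23093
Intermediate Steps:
E(v) = -51 + 2*v
C - E(121) = -22902 - (-51 + 2*121) = -22902 - (-51 + 242) = -22902 - 1*191 = -22902 - 191 = -23093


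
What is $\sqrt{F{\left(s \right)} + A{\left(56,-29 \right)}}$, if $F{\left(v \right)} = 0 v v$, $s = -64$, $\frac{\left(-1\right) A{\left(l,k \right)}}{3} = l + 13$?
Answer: $3 i \sqrt{23} \approx 14.387 i$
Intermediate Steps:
$A{\left(l,k \right)} = -39 - 3 l$ ($A{\left(l,k \right)} = - 3 \left(l + 13\right) = - 3 \left(13 + l\right) = -39 - 3 l$)
$F{\left(v \right)} = 0$ ($F{\left(v \right)} = 0 v = 0$)
$\sqrt{F{\left(s \right)} + A{\left(56,-29 \right)}} = \sqrt{0 - 207} = \sqrt{-207} = 3 i \sqrt{23}$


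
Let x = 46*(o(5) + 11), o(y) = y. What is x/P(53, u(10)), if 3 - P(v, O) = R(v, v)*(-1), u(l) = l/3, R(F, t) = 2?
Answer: 736/5 ≈ 147.20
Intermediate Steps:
u(l) = l/3 (u(l) = l*(1/3) = l/3)
P(v, O) = 5 (P(v, O) = 3 - 2*(-1) = 3 - 1*(-2) = 3 + 2 = 5)
x = 736 (x = 46*(5 + 11) = 46*16 = 736)
x/P(53, u(10)) = 736/5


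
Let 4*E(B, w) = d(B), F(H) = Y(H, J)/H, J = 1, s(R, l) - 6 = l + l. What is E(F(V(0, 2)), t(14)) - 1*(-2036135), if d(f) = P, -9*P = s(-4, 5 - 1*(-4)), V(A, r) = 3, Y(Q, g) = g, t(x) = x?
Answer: 6108403/3 ≈ 2.0361e+6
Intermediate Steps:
s(R, l) = 6 + 2*l (s(R, l) = 6 + (l + l) = 6 + 2*l)
P = -8/3 (P = -(6 + 2*(5 - 1*(-4)))/9 = -(6 + 2*(5 + 4))/9 = -(6 + 2*9)/9 = -(6 + 18)/9 = -⅑*24 = -8/3 ≈ -2.6667)
d(f) = -8/3
F(H) = 1/H
E(B, w) = -⅔ (E(B, w) = (¼)*(-8/3) = -⅔)
E(F(V(0, 2)), t(14)) - 1*(-2036135) = -⅔ - 1*(-2036135) = -⅔ + 2036135 = 6108403/3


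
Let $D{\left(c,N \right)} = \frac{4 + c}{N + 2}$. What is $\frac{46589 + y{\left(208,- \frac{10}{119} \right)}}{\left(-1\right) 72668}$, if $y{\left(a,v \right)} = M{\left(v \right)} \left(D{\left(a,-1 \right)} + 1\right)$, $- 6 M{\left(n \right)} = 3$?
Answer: $- \frac{92965}{145336} \approx -0.63966$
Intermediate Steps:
$M{\left(n \right)} = - \frac{1}{2}$ ($M{\left(n \right)} = \left(- \frac{1}{6}\right) 3 = - \frac{1}{2}$)
$D{\left(c,N \right)} = \frac{4 + c}{2 + N}$
$y{\left(a,v \right)} = - \frac{5}{2} - \frac{a}{2}$ ($y{\left(a,v \right)} = - \frac{\frac{4 + a}{2 - 1} + 1}{2} = - \frac{\frac{4 + a}{1} + 1}{2} = - \frac{1 \left(4 + a\right) + 1}{2} = - \frac{\left(4 + a\right) + 1}{2} = - \frac{5 + a}{2} = - \frac{5}{2} - \frac{a}{2}$)
$\frac{46589 + y{\left(208,- \frac{10}{119} \right)}}{\left(-1\right) 72668} = \frac{46589 - \frac{213}{2}}{\left(-1\right) 72668} = \frac{46589 - \frac{213}{2}}{-72668} = \left(46589 - \frac{213}{2}\right) \left(- \frac{1}{72668}\right) = \frac{92965}{2} \left(- \frac{1}{72668}\right) = - \frac{92965}{145336}$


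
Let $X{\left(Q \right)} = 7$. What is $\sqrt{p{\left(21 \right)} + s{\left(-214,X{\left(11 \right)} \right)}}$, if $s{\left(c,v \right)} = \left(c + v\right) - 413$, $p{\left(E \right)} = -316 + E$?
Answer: $i \sqrt{915} \approx 30.249 i$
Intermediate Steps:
$s{\left(c,v \right)} = -413 + c + v$
$\sqrt{p{\left(21 \right)} + s{\left(-214,X{\left(11 \right)} \right)}} = \sqrt{\left(-316 + 21\right) - 620} = \sqrt{-295 - 620} = \sqrt{-915} = i \sqrt{915}$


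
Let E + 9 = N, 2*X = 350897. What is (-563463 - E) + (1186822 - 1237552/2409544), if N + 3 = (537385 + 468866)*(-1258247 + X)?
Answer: 656340326600942289/602386 ≈ 1.0896e+12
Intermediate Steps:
X = 350897/2 (X = (½)*350897 = 350897/2 ≈ 1.7545e+5)
N = -2179134146853/2 (N = -3 + (537385 + 468866)*(-1258247 + 350897/2) = -3 + 1006251*(-2165597/2) = -3 - 2179134146847/2 = -2179134146853/2 ≈ -1.0896e+12)
E = -2179134146871/2 (E = -9 - 2179134146853/2 = -2179134146871/2 ≈ -1.0896e+12)
(-563463 - E) + (1186822 - 1237552/2409544) = (-563463 - 1*(-2179134146871/2)) + (1186822 - 1237552/2409544) = (-563463 + 2179134146871/2) + (1186822 - 1237552/2409544) = 2179133019945/2 + (1186822 - 1*154694/301193) = 2179133019945/2 + (1186822 - 154694/301193) = 2179133019945/2 + 357462323952/301193 = 656340326600942289/602386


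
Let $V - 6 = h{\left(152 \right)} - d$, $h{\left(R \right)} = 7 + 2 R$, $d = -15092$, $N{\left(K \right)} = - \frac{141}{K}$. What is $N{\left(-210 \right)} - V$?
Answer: $- \frac{1078583}{70} \approx -15408.0$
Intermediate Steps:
$V = 15409$ ($V = 6 + \left(\left(7 + 2 \cdot 152\right) - -15092\right) = 6 + \left(\left(7 + 304\right) + 15092\right) = 6 + \left(311 + 15092\right) = 6 + 15403 = 15409$)
$N{\left(-210 \right)} - V = - \frac{141}{-210} - 15409 = \left(-141\right) \left(- \frac{1}{210}\right) - 15409 = \frac{47}{70} - 15409 = - \frac{1078583}{70}$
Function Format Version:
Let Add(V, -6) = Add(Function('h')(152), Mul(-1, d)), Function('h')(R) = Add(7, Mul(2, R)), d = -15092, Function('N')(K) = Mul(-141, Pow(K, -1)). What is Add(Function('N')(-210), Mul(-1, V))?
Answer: Rational(-1078583, 70) ≈ -15408.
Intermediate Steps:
V = 15409 (V = Add(6, Add(Add(7, Mul(2, 152)), Mul(-1, -15092))) = Add(6, Add(Add(7, 304), 15092)) = Add(6, Add(311, 15092)) = Add(6, 15403) = 15409)
Add(Function('N')(-210), Mul(-1, V)) = Add(Mul(-141, Pow(-210, -1)), Mul(-1, 15409)) = Add(Mul(-141, Rational(-1, 210)), -15409) = Add(Rational(47, 70), -15409) = Rational(-1078583, 70)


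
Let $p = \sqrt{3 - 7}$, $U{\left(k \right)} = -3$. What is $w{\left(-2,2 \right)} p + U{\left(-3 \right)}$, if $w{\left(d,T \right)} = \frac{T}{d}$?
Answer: $-3 - 2 i \approx -3.0 - 2.0 i$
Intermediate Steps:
$p = 2 i$ ($p = \sqrt{-4} = 2 i \approx 2.0 i$)
$w{\left(-2,2 \right)} p + U{\left(-3 \right)} = \frac{2}{-2} \cdot 2 i - 3 = 2 \left(- \frac{1}{2}\right) 2 i - 3 = - 2 i - 3 = -3 - 2 i$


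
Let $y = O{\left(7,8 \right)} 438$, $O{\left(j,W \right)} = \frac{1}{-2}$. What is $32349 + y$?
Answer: $32130$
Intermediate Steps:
$O{\left(j,W \right)} = - \frac{1}{2}$
$y = -219$ ($y = \left(- \frac{1}{2}\right) 438 = -219$)
$32349 + y = 32349 - 219 = 32130$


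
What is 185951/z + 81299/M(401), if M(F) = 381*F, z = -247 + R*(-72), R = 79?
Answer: -27927270166/906755235 ≈ -30.799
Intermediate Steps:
z = -5935 (z = -247 + 79*(-72) = -247 - 5688 = -5935)
185951/z + 81299/M(401) = 185951/(-5935) + 81299/((381*401)) = 185951*(-1/5935) + 81299/152781 = -185951/5935 + 81299*(1/152781) = -185951/5935 + 81299/152781 = -27927270166/906755235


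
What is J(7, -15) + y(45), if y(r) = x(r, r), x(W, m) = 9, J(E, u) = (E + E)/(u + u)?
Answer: 128/15 ≈ 8.5333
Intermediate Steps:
J(E, u) = E/u (J(E, u) = (2*E)/((2*u)) = (2*E)*(1/(2*u)) = E/u)
y(r) = 9
J(7, -15) + y(45) = 7/(-15) + 9 = 7*(-1/15) + 9 = -7/15 + 9 = 128/15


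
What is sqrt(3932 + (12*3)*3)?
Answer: 2*sqrt(1010) ≈ 63.561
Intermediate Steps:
sqrt(3932 + (12*3)*3) = sqrt(3932 + 36*3) = sqrt(3932 + 108) = sqrt(4040) = 2*sqrt(1010)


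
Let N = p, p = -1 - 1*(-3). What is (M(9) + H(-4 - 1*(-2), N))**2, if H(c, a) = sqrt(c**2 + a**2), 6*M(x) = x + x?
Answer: 17 + 12*sqrt(2) ≈ 33.971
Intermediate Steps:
p = 2 (p = -1 + 3 = 2)
N = 2
M(x) = x/3 (M(x) = (x + x)/6 = (2*x)/6 = x/3)
H(c, a) = sqrt(a**2 + c**2)
(M(9) + H(-4 - 1*(-2), N))**2 = ((1/3)*9 + sqrt(2**2 + (-4 - 1*(-2))**2))**2 = (3 + sqrt(4 + (-4 + 2)**2))**2 = (3 + sqrt(4 + (-2)**2))**2 = (3 + sqrt(4 + 4))**2 = (3 + sqrt(8))**2 = (3 + 2*sqrt(2))**2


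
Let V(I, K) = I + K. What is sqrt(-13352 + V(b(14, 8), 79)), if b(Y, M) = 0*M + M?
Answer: I*sqrt(13265) ≈ 115.17*I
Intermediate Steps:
b(Y, M) = M (b(Y, M) = 0 + M = M)
sqrt(-13352 + V(b(14, 8), 79)) = sqrt(-13352 + (8 + 79)) = sqrt(-13352 + 87) = sqrt(-13265) = I*sqrt(13265)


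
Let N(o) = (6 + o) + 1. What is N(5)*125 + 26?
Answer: 1526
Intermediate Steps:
N(o) = 7 + o
N(5)*125 + 26 = (7 + 5)*125 + 26 = 12*125 + 26 = 1500 + 26 = 1526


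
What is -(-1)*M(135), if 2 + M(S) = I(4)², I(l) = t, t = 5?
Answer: 23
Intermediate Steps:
I(l) = 5
M(S) = 23 (M(S) = -2 + 5² = -2 + 25 = 23)
-(-1)*M(135) = -(-1)*23 = -1*(-23) = 23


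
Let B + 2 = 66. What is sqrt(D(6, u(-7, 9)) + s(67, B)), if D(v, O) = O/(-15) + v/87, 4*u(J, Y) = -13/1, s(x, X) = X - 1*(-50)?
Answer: sqrt(86502795)/870 ≈ 10.690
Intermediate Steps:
B = 64 (B = -2 + 66 = 64)
s(x, X) = 50 + X (s(x, X) = X + 50 = 50 + X)
u(J, Y) = -13/4 (u(J, Y) = (-13/1)/4 = (-13*1)/4 = (1/4)*(-13) = -13/4)
D(v, O) = -O/15 + v/87 (D(v, O) = O*(-1/15) + v*(1/87) = -O/15 + v/87)
sqrt(D(6, u(-7, 9)) + s(67, B)) = sqrt((-1/15*(-13/4) + (1/87)*6) + (50 + 64)) = sqrt((13/60 + 2/29) + 114) = sqrt(497/1740 + 114) = sqrt(198857/1740) = sqrt(86502795)/870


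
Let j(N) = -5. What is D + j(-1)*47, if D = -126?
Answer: -361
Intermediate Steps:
D + j(-1)*47 = -126 - 5*47 = -126 - 235 = -361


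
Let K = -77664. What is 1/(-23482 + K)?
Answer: -1/101146 ≈ -9.8867e-6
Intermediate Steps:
1/(-23482 + K) = 1/(-23482 - 77664) = 1/(-101146) = -1/101146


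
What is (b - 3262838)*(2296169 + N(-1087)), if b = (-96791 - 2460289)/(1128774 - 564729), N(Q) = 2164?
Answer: -281988607230600738/37603 ≈ -7.4991e+12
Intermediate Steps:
b = -170472/37603 (b = -2557080/564045 = -2557080*1/564045 = -170472/37603 ≈ -4.5335)
(b - 3262838)*(2296169 + N(-1087)) = (-170472/37603 - 3262838)*(2296169 + 2164) = -122692667786/37603*2298333 = -281988607230600738/37603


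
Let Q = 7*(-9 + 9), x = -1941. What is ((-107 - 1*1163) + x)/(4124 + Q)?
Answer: -3211/4124 ≈ -0.77861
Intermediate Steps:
Q = 0 (Q = 7*0 = 0)
((-107 - 1*1163) + x)/(4124 + Q) = ((-107 - 1*1163) - 1941)/(4124 + 0) = ((-107 - 1163) - 1941)/4124 = (-1270 - 1941)*(1/4124) = -3211*1/4124 = -3211/4124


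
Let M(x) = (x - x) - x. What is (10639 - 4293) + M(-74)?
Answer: 6420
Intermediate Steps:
M(x) = -x (M(x) = 0 - x = -x)
(10639 - 4293) + M(-74) = (10639 - 4293) - 1*(-74) = 6346 + 74 = 6420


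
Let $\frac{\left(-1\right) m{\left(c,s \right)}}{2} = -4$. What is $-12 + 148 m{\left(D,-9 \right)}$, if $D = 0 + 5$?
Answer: $1172$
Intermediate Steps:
$D = 5$
$m{\left(c,s \right)} = 8$ ($m{\left(c,s \right)} = \left(-2\right) \left(-4\right) = 8$)
$-12 + 148 m{\left(D,-9 \right)} = -12 + 148 \cdot 8 = -12 + 1184 = 1172$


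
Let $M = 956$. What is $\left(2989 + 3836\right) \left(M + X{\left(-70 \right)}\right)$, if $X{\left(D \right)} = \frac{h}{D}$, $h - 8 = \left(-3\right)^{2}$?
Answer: $\frac{13046085}{2} \approx 6.523 \cdot 10^{6}$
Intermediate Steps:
$h = 17$ ($h = 8 + \left(-3\right)^{2} = 8 + 9 = 17$)
$X{\left(D \right)} = \frac{17}{D}$
$\left(2989 + 3836\right) \left(M + X{\left(-70 \right)}\right) = \left(2989 + 3836\right) \left(956 + \frac{17}{-70}\right) = 6825 \left(956 + 17 \left(- \frac{1}{70}\right)\right) = 6825 \left(956 - \frac{17}{70}\right) = 6825 \cdot \frac{66903}{70} = \frac{13046085}{2}$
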